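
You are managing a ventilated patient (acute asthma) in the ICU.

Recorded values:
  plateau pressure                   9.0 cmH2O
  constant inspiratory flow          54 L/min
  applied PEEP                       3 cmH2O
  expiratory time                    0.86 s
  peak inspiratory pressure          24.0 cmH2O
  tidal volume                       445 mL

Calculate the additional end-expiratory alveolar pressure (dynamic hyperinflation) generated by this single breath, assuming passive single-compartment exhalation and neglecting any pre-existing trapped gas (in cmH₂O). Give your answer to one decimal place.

Flow: 54 L/min ÷ 60 = 0.9 L/s.
R = (PIP − Pplat)/V̇ = (24.0 − 9.0) / 0.9 = 15.0/0.9 = 16.667 cmH2O·s/L.
C = Vt/(Pplat − PEEP) = 445.0 / (9.0 − 3) = 445.0/6.0 = 74.167 mL/cmH2O.
τ = R × C = 16.667 × 0.07417 L/cmH2O = 1.236 s.
Fraction remaining = e^(−Te/τ) = e^(−0.86/1.236) = 0.4987; trapped volume = 445.0 × 0.4987 = 221.92 mL.
Additional alveolar pressure from trapping ≈ V_trapped / C = 221.92 / 74.167 = 2.992 cmH2O.

3.0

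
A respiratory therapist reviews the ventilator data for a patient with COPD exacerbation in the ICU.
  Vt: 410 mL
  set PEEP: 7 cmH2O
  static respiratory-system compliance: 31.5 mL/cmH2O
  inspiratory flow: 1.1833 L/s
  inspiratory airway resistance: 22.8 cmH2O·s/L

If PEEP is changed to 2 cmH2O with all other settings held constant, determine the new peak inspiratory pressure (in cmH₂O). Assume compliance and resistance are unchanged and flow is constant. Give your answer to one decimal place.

42.0

PIP = Vt/C + R·V̇ + PEEP (constant-flow equation of motion).
Only the baseline term changes: ΔPIP = ΔPEEP = 2 − 7 = -5.0 cmH2O.
Original PIP = 410/31.5 + 22.8×1.1833 + 7 = 46.995 cmH2O; new PIP = 46.995 + (-5.0) = 41.995 cmH2O.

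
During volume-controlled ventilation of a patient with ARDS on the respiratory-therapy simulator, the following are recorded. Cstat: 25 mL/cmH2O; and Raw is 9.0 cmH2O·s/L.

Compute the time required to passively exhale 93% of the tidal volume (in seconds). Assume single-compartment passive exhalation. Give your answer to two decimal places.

0.60

τ = R × C = 9.0 × 25 mL/cmH2O = 9.0 × 0.025 L/cmH2O = 0.225 s.
Exhaled fraction f = 1 − e^(−t/τ) → t = −τ·ln(1 − f) = −0.225·ln(0.07) = 0.5983 s.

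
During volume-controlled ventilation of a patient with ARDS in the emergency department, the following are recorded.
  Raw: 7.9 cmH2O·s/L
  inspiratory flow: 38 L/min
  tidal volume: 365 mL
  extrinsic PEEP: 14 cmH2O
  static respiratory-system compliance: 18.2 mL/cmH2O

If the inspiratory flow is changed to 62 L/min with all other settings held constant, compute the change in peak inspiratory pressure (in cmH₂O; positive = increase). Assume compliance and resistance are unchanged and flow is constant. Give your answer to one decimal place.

Flow: 38 L/min ÷ 60 = 0.6333 L/s.
New flow: 62 L/min ÷ 60 = 1.0333 L/s.
PIP = Vt/C + R·V̇ + PEEP (constant-flow equation of motion).
Only the resistive term changes: ΔPIP = R × ΔV̇ = 7.9 × (1.0333 − 0.6333) = 7.9 × 0.4 = 3.16 cmH2O.

3.2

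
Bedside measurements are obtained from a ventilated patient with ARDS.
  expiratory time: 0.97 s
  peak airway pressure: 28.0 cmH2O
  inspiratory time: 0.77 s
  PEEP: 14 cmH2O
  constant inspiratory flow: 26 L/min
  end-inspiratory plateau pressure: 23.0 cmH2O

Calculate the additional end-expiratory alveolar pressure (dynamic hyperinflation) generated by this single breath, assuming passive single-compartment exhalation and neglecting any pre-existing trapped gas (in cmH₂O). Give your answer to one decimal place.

Flow: 26 L/min ÷ 60 = 0.4333 L/s.
Vt = flow × Ti = 0.4333 L/s × 0.77 s × 1000 mL/L = 333.64 mL.
R = (PIP − Pplat)/V̇ = (28.0 − 23.0) / 0.4333 = 5.0/0.4333 = 11.539 cmH2O·s/L.
C = Vt/(Pplat − PEEP) = 333.64 / (23.0 − 14) = 333.64/9.0 = 37.071 mL/cmH2O.
τ = R × C = 11.539 × 0.03707 L/cmH2O = 0.4278 s.
Fraction remaining = e^(−Te/τ) = e^(−0.97/0.4278) = 0.1036; trapped volume = 333.64 × 0.1036 = 34.565 mL.
Additional alveolar pressure from trapping ≈ V_trapped / C = 34.565 / 37.071 = 0.9324 cmH2O.

0.9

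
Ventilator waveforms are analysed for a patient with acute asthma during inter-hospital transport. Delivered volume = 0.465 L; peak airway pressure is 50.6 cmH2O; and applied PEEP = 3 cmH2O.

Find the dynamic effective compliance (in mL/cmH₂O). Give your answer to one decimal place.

Dynamic compliance = Vt / (PIP − PEEP) = 465 / (50.6 − 3) = 465 / 47.6 = 9.769 mL/cmH2O.

9.8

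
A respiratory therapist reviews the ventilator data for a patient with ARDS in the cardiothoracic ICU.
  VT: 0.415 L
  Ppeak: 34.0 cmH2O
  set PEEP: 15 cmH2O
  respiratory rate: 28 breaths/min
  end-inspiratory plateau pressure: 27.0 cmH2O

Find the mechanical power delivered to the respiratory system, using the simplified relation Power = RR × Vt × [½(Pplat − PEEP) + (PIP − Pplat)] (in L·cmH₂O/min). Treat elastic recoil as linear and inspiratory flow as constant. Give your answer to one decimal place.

Per-breath work = Vt × [½(Pplat−PEEP) + (PIP−Pplat)] = 0.415 × [0.5×12.0 + 7.0] = 0.415 × 13.0 = 5.395 L·cmH2O.
Power = 28 × 5.395 = 151.06 L·cmH2O/min.

151.1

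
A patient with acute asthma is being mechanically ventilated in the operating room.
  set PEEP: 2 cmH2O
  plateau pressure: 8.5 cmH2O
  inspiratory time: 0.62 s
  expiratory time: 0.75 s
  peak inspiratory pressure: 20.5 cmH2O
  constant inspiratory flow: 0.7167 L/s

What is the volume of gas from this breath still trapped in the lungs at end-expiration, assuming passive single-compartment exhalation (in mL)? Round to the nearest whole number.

231

Vt = flow × Ti = 0.7167 L/s × 0.62 s × 1000 mL/L = 444.35 mL.
R = (PIP − Pplat)/V̇ = (20.5 − 8.5) / 0.7167 = 12.0/0.7167 = 16.743 cmH2O·s/L.
C = Vt/(Pplat − PEEP) = 444.35 / (8.5 − 2) = 444.35/6.5 = 68.362 mL/cmH2O.
τ = R × C = 16.743 × 0.06836 L/cmH2O = 1.145 s.
Fraction remaining = e^(−Te/τ) = e^(−0.75/1.145) = 0.5194.
Trapped volume = 444.35 × 0.5194 = 230.8 mL.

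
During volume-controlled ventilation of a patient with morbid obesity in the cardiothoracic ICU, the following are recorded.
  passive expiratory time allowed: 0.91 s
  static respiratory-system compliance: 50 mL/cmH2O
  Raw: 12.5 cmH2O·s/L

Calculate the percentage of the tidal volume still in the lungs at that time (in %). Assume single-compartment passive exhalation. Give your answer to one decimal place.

23.3

τ = R × C = 12.5 × 50 mL/cmH2O = 12.5 × 0.050 L/cmH2O = 0.625 s.
Passive exhalation: V(t)/V₀ = e^(−t/τ) = e^(−0.91/0.625) = 0.2332.
Fraction remaining = 0.2332 → 23.32%.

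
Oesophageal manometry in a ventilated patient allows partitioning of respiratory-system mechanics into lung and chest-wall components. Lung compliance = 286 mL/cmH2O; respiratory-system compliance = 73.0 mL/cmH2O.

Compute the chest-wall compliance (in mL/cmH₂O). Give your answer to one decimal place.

1/Ccw = 1/Crs − 1/CL.
1/Ccw = 1/73.0 − 1/286 = 0.0102.
Ccw = 98.039 mL/cmH2O.

98.0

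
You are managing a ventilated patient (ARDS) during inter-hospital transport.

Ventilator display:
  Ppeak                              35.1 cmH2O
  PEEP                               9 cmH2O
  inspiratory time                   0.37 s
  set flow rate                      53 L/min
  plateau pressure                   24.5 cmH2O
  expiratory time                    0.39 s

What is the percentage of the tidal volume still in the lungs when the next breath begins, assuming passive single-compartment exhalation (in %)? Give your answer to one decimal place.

21.4

Flow: 53 L/min ÷ 60 = 0.8833 L/s.
Vt = flow × Ti = 0.8833 L/s × 0.37 s × 1000 mL/L = 326.82 mL.
R = (PIP − Pplat)/V̇ = (35.1 − 24.5) / 0.8833 = 10.6/0.8833 = 12.0 cmH2O·s/L.
C = Vt/(Pplat − PEEP) = 326.82 / (24.5 − 9) = 326.82/15.5 = 21.085 mL/cmH2O.
τ = R × C = 12.0 × 0.02109 L/cmH2O = 0.2531 s.
Fraction remaining at end-expiration = e^(−Te/τ) = e^(−0.39/0.2531) = 0.2142 → 21.42%.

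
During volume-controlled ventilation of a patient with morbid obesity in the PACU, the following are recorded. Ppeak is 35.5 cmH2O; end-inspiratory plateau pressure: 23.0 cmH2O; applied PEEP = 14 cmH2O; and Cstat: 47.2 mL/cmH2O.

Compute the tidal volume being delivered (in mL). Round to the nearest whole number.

425

Vt = Cstat × (Pplat − PEEP) = 47.2 × (23.0 − 14) = 47.2 × 9.0 = 424.8 mL.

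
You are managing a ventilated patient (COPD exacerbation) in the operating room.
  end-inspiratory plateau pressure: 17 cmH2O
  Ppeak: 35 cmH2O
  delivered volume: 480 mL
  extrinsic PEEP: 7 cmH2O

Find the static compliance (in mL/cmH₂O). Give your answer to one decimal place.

Cstat = Vt / (Pplat − PEEP) = 480 / (17 − 7) = 480 / 10.0 = 48.0 mL/cmH2O.

48.0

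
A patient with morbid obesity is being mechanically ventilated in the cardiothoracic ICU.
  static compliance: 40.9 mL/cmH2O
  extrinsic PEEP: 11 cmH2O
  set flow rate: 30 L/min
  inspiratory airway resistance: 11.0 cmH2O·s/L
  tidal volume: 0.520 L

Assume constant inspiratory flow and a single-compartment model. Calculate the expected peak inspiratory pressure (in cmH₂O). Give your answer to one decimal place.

29.2

Flow: 30 L/min ÷ 60 = 0.5 L/s.
Equation of motion (constant flow): PIP = Vt/C + R·V̇ + PEEP.
PIP = 520/40.9 + 11.0×0.5 + 11 = 12.714 + 5.5 + 11 = 29.214 cmH2O.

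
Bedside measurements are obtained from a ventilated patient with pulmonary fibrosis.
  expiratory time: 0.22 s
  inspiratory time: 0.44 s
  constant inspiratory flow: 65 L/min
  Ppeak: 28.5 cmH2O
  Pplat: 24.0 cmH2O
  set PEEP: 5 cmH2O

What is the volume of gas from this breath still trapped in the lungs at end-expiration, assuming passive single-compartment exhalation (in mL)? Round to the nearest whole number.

58

Flow: 65 L/min ÷ 60 = 1.0833 L/s.
Vt = flow × Ti = 1.0833 L/s × 0.44 s × 1000 mL/L = 476.65 mL.
R = (PIP − Pplat)/V̇ = (28.5 − 24.0) / 1.0833 = 4.5/1.0833 = 4.154 cmH2O·s/L.
C = Vt/(Pplat − PEEP) = 476.65 / (24.0 − 5) = 476.65/19.0 = 25.087 mL/cmH2O.
τ = R × C = 4.154 × 0.02509 L/cmH2O = 0.1042 s.
Fraction remaining = e^(−Te/τ) = e^(−0.22/0.1042) = 0.1211.
Trapped volume = 476.65 × 0.1211 = 57.722 mL.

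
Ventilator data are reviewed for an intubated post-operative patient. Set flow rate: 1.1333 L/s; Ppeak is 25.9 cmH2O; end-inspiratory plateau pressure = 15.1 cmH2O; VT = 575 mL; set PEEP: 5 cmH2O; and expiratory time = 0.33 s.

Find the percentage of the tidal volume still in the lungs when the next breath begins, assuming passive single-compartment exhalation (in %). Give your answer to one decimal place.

R = (PIP − Pplat)/V̇ = (25.9 − 15.1) / 1.1333 = 10.8/1.1333 = 9.53 cmH2O·s/L.
C = Vt/(Pplat − PEEP) = 575.0 / (15.1 − 5) = 575.0/10.1 = 56.931 mL/cmH2O.
τ = R × C = 9.53 × 0.05693 L/cmH2O = 0.5425 s.
Fraction remaining at end-expiration = e^(−Te/τ) = e^(−0.33/0.5425) = 0.5443 → 54.43%.

54.4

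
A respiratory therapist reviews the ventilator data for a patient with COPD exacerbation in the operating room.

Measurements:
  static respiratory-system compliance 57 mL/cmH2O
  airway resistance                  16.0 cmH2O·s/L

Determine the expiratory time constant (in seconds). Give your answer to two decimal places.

0.91

τ = R × C = 16.0 × 57 mL/cmH2O = 16.0 × 0.057 L/cmH2O = 0.912 s.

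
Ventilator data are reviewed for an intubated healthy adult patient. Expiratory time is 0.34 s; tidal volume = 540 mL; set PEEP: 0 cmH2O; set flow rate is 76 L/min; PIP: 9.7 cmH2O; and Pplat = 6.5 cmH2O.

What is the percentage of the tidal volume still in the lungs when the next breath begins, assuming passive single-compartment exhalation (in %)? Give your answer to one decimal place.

19.8

Flow: 76 L/min ÷ 60 = 1.2667 L/s.
R = (PIP − Pplat)/V̇ = (9.7 − 6.5) / 1.2667 = 3.2/1.2667 = 2.526 cmH2O·s/L.
C = Vt/(Pplat − PEEP) = 540.0 / (6.5 − 0) = 540.0/6.5 = 83.077 mL/cmH2O.
τ = R × C = 2.526 × 0.08308 L/cmH2O = 0.2099 s.
Fraction remaining at end-expiration = e^(−Te/τ) = e^(−0.34/0.2099) = 0.1979 → 19.79%.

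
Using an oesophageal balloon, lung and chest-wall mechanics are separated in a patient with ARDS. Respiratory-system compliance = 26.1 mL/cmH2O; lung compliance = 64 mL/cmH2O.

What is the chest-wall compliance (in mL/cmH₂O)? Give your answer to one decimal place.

44.1

1/Ccw = 1/Crs − 1/CL.
1/Ccw = 1/26.1 − 1/64 = 0.02269.
Ccw = 44.072 mL/cmH2O.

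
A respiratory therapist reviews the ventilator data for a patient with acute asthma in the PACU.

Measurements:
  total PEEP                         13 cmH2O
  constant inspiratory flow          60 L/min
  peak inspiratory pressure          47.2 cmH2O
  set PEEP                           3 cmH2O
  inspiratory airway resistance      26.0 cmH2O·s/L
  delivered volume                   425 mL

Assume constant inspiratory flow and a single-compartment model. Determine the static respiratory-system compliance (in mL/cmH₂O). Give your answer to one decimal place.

Flow: 60 L/min ÷ 60 = 1 L/s.
Total PEEP = 13 cmH2O (set 3 + intrinsic 10); this is the baseline alveolar pressure.
Equation of motion (constant flow): PIP = Vt/C + R·V̇ + PEEP.
Vt/C = PIP − R·V̇ − PEEP = 47.2 − 26.0×1 − 13 = 47.2 − 26.0 − 13 = 8.2 cmH2O.
C = Vt / 8.2 = 425 / 8.2 = 51.829 mL/cmH2O.

51.8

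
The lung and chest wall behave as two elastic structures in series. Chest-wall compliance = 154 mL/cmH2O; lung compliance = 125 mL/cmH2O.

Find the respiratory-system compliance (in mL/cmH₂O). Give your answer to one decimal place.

69.0

Lung and chest wall are elastances in series: 1/Crs = 1/CL + 1/Ccw.
1/Crs = 1/125 + 1/154 = 0.01449.
Crs = 69.013 mL/cmH2O.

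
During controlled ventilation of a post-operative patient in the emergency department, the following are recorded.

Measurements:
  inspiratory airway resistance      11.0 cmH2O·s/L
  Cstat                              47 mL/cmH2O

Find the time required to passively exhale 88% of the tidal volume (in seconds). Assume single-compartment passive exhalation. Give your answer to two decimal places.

τ = R × C = 11.0 × 47 mL/cmH2O = 11.0 × 0.047 L/cmH2O = 0.517 s.
Exhaled fraction f = 1 − e^(−t/τ) → t = −τ·ln(1 − f) = −0.517·ln(0.12) = 1.096 s.

1.10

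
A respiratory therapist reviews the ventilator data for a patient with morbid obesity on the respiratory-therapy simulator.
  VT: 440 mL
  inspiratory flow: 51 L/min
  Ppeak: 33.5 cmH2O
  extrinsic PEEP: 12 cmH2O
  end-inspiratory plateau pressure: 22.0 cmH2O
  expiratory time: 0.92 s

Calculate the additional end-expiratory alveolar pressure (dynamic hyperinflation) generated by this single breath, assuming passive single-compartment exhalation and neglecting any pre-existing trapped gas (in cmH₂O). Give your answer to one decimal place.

Flow: 51 L/min ÷ 60 = 0.85 L/s.
R = (PIP − Pplat)/V̇ = (33.5 − 22.0) / 0.85 = 11.5/0.85 = 13.529 cmH2O·s/L.
C = Vt/(Pplat − PEEP) = 440.0 / (22.0 − 12) = 440.0/10.0 = 44.0 mL/cmH2O.
τ = R × C = 13.529 × 0.044 L/cmH2O = 0.5953 s.
Fraction remaining = e^(−Te/τ) = e^(−0.92/0.5953) = 0.2132; trapped volume = 440.0 × 0.2132 = 93.808 mL.
Additional alveolar pressure from trapping ≈ V_trapped / C = 93.808 / 44.0 = 2.132 cmH2O.

2.1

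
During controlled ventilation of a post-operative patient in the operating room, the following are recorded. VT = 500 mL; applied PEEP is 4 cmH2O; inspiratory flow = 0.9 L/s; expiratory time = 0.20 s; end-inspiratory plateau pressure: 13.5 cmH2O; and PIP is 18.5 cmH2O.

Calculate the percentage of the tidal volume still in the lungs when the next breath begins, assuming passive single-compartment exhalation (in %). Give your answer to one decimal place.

50.5

R = (PIP − Pplat)/V̇ = (18.5 − 13.5) / 0.9 = 5.0/0.9 = 5.556 cmH2O·s/L.
C = Vt/(Pplat − PEEP) = 500.0 / (13.5 − 4) = 500.0/9.5 = 52.632 mL/cmH2O.
τ = R × C = 5.556 × 0.05263 L/cmH2O = 0.2924 s.
Fraction remaining at end-expiration = e^(−Te/τ) = e^(−0.20/0.2924) = 0.5046 → 50.46%.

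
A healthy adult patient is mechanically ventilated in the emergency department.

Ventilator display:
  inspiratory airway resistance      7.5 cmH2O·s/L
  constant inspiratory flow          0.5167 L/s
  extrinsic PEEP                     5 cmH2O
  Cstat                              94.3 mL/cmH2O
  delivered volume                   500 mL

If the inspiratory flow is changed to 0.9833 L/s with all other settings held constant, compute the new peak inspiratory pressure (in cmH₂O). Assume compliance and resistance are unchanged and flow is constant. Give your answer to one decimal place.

17.7

PIP = Vt/C + R·V̇ + PEEP (constant-flow equation of motion).
Only the resistive term changes: ΔPIP = R × ΔV̇ = 7.5 × (0.9833 − 0.5167) = 7.5 × 0.4666 = 3.5 cmH2O.
Original PIP = 500/94.3 + 7.5×0.5167 + 5 = 14.177 cmH2O; new PIP = 14.177 + (3.5) = 17.677 cmH2O.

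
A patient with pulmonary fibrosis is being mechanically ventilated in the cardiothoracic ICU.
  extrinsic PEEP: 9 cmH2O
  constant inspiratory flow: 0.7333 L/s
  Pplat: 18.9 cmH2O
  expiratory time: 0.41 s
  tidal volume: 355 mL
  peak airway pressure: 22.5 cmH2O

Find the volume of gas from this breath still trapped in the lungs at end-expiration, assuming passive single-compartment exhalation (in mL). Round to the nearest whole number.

R = (PIP − Pplat)/V̇ = (22.5 − 18.9) / 0.7333 = 3.6/0.7333 = 4.909 cmH2O·s/L.
C = Vt/(Pplat − PEEP) = 355.0 / (18.9 − 9) = 355.0/9.9 = 35.859 mL/cmH2O.
τ = R × C = 4.909 × 0.03586 L/cmH2O = 0.176 s.
Fraction remaining = e^(−Te/τ) = e^(−0.41/0.176) = 0.09734.
Trapped volume = 355.0 × 0.09734 = 34.556 mL.

35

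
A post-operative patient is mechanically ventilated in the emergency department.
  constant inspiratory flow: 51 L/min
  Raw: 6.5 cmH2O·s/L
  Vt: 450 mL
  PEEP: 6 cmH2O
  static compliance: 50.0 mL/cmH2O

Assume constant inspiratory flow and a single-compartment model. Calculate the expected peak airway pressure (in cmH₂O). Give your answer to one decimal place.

Flow: 51 L/min ÷ 60 = 0.85 L/s.
Equation of motion (constant flow): PIP = Vt/C + R·V̇ + PEEP.
PIP = 450/50.0 + 6.5×0.85 + 6 = 9.0 + 5.525 + 6 = 20.525 cmH2O.

20.5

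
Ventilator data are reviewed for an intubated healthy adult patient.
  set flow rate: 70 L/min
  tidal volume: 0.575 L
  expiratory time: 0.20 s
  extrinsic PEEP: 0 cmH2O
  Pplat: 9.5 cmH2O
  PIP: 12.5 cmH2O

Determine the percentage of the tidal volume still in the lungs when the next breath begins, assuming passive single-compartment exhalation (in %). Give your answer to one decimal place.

27.7

Flow: 70 L/min ÷ 60 = 1.1667 L/s.
R = (PIP − Pplat)/V̇ = (12.5 − 9.5) / 1.1667 = 3.0/1.1667 = 2.571 cmH2O·s/L.
C = Vt/(Pplat − PEEP) = 575.0 / (9.5 − 0) = 575.0/9.5 = 60.526 mL/cmH2O.
τ = R × C = 2.571 × 0.06053 L/cmH2O = 0.1556 s.
Fraction remaining at end-expiration = e^(−Te/τ) = e^(−0.20/0.1556) = 0.2766 → 27.66%.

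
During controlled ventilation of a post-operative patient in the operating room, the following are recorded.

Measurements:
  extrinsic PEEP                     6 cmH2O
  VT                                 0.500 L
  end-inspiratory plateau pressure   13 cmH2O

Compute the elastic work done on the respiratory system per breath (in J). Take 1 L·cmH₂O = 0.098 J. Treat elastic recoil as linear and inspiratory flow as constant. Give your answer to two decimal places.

0.17

Elastic work ≈ ½ × (Pplat − PEEP) × Vt = 0.5 × (13 − 6) × 0.500 L = 0.5 × 7.0 × 0.500 = 1.75 L·cmH2O.
× 0.098 J/(L·cmH2O) → 0.1715 J.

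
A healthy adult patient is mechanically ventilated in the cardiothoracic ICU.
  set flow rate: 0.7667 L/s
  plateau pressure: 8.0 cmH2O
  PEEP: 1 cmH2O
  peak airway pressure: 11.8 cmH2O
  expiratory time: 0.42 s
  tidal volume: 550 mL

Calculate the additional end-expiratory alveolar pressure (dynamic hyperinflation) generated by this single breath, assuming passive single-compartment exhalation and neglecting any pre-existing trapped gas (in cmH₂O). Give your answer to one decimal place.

R = (PIP − Pplat)/V̇ = (11.8 − 8.0) / 0.7667 = 3.8/0.7667 = 4.956 cmH2O·s/L.
C = Vt/(Pplat − PEEP) = 550.0 / (8.0 − 1) = 550.0/7.0 = 78.571 mL/cmH2O.
τ = R × C = 4.956 × 0.07857 L/cmH2O = 0.3894 s.
Fraction remaining = e^(−Te/τ) = e^(−0.42/0.3894) = 0.3401; trapped volume = 550.0 × 0.3401 = 187.06 mL.
Additional alveolar pressure from trapping ≈ V_trapped / C = 187.06 / 78.571 = 2.381 cmH2O.

2.4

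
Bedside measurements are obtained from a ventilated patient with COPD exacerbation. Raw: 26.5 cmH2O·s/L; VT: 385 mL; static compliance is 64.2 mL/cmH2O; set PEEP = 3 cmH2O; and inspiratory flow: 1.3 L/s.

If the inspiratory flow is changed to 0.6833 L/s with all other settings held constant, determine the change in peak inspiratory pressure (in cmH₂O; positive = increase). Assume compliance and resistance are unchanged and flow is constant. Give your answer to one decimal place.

-16.3

PIP = Vt/C + R·V̇ + PEEP (constant-flow equation of motion).
Only the resistive term changes: ΔPIP = R × ΔV̇ = 26.5 × (0.6833 − 1.3) = 26.5 × -0.6167 = -16.343 cmH2O.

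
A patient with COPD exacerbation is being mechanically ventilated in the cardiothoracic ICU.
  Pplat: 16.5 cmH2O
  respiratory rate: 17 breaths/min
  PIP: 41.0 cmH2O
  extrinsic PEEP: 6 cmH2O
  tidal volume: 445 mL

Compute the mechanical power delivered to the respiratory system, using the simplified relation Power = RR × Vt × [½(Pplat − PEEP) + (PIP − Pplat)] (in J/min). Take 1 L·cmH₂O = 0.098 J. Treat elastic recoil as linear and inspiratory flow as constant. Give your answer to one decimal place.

22.1

Per-breath work = Vt × [½(Pplat−PEEP) + (PIP−Pplat)] = 0.445 × [0.5×10.5 + 24.5] = 0.445 × 29.75 = 13.239 L·cmH2O.
Power = 17 × 13.239 = 225.06 L·cmH2O/min.
× 0.098 J/(L·cmH2O) → 22.056 J/min.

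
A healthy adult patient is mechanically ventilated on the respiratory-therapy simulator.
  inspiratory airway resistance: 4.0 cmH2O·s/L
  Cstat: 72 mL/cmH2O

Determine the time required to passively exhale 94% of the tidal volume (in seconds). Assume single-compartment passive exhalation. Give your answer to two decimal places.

0.81

τ = R × C = 4.0 × 72 mL/cmH2O = 4.0 × 0.072 L/cmH2O = 0.288 s.
Exhaled fraction f = 1 − e^(−t/τ) → t = −τ·ln(1 − f) = −0.288·ln(0.06) = 0.8103 s.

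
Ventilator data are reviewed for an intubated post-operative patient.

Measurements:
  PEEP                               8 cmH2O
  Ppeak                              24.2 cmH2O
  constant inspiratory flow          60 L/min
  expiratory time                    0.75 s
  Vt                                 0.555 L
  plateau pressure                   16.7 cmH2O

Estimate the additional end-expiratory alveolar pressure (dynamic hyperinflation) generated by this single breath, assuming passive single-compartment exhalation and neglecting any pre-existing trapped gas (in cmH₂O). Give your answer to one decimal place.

Flow: 60 L/min ÷ 60 = 1 L/s.
R = (PIP − Pplat)/V̇ = (24.2 − 16.7) / 1 = 7.5/1 = 7.5 cmH2O·s/L.
C = Vt/(Pplat − PEEP) = 555.0 / (16.7 − 8) = 555.0/8.7 = 63.793 mL/cmH2O.
τ = R × C = 7.5 × 0.06379 L/cmH2O = 0.4784 s.
Fraction remaining = e^(−Te/τ) = e^(−0.75/0.4784) = 0.2085; trapped volume = 555.0 × 0.2085 = 115.72 mL.
Additional alveolar pressure from trapping ≈ V_trapped / C = 115.72 / 63.793 = 1.814 cmH2O.

1.8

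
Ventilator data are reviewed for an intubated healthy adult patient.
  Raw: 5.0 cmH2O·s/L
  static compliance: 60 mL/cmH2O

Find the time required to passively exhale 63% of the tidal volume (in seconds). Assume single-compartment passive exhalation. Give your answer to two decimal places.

0.30

τ = R × C = 5.0 × 60 mL/cmH2O = 5.0 × 0.060 L/cmH2O = 0.3 s.
Exhaled fraction f = 1 − e^(−t/τ) → t = −τ·ln(1 − f) = −0.3·ln(0.37) = 0.2983 s.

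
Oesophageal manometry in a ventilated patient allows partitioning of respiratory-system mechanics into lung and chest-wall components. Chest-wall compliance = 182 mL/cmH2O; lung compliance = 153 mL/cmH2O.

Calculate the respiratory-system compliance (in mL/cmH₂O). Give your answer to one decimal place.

83.1

Lung and chest wall are elastances in series: 1/Crs = 1/CL + 1/Ccw.
1/Crs = 1/153 + 1/182 = 0.01203.
Crs = 83.126 mL/cmH2O.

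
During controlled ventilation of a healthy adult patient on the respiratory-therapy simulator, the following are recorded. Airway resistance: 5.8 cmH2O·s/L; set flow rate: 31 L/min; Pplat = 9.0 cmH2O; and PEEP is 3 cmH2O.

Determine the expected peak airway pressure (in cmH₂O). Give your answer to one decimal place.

12.0

Flow: 31 L/min ÷ 60 = 0.5167 L/s.
PIP = Pplat + Raw × flow = 9.0 + 5.8 × 0.5167 = 9.0 + 2.997 = 11.997 cmH2O.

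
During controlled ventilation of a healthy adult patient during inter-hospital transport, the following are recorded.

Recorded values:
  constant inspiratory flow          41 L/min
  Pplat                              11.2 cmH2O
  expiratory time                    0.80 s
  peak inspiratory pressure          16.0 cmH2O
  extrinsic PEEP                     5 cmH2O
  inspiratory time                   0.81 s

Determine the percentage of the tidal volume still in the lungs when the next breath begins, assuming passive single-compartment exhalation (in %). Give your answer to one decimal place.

Flow: 41 L/min ÷ 60 = 0.6833 L/s.
Vt = flow × Ti = 0.6833 L/s × 0.81 s × 1000 mL/L = 553.47 mL.
R = (PIP − Pplat)/V̇ = (16.0 − 11.2) / 0.6833 = 4.8/0.6833 = 7.025 cmH2O·s/L.
C = Vt/(Pplat − PEEP) = 553.47 / (11.2 − 5) = 553.47/6.2 = 89.269 mL/cmH2O.
τ = R × C = 7.025 × 0.08927 L/cmH2O = 0.6271 s.
Fraction remaining at end-expiration = e^(−Te/τ) = e^(−0.80/0.6271) = 0.2792 → 27.92%.

27.9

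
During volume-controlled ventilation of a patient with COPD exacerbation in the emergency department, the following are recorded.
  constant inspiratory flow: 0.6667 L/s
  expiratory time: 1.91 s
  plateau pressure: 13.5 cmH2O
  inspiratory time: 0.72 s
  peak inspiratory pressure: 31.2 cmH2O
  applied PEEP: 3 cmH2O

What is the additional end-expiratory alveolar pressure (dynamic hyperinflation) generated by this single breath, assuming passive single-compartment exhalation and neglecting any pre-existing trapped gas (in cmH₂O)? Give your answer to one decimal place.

2.2

Vt = flow × Ti = 0.6667 L/s × 0.72 s × 1000 mL/L = 480.02 mL.
R = (PIP − Pplat)/V̇ = (31.2 − 13.5) / 0.6667 = 17.7/0.6667 = 26.549 cmH2O·s/L.
C = Vt/(Pplat − PEEP) = 480.02 / (13.5 − 3) = 480.02/10.5 = 45.716 mL/cmH2O.
τ = R × C = 26.549 × 0.04572 L/cmH2O = 1.214 s.
Fraction remaining = e^(−Te/τ) = e^(−1.91/1.214) = 0.2074; trapped volume = 480.02 × 0.2074 = 99.556 mL.
Additional alveolar pressure from trapping ≈ V_trapped / C = 99.556 / 45.716 = 2.178 cmH2O.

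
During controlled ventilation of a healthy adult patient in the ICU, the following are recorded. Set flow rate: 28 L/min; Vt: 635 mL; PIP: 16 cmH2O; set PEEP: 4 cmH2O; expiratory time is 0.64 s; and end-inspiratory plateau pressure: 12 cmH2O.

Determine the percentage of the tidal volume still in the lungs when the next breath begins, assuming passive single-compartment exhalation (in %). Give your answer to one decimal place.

Flow: 28 L/min ÷ 60 = 0.4667 L/s.
R = (PIP − Pplat)/V̇ = (16 − 12) / 0.4667 = 4.0/0.4667 = 8.571 cmH2O·s/L.
C = Vt/(Pplat − PEEP) = 635.0 / (12 − 4) = 635.0/8.0 = 79.375 mL/cmH2O.
τ = R × C = 8.571 × 0.07938 L/cmH2O = 0.6804 s.
Fraction remaining at end-expiration = e^(−Te/τ) = e^(−0.64/0.6804) = 0.3904 → 39.04%.

39.0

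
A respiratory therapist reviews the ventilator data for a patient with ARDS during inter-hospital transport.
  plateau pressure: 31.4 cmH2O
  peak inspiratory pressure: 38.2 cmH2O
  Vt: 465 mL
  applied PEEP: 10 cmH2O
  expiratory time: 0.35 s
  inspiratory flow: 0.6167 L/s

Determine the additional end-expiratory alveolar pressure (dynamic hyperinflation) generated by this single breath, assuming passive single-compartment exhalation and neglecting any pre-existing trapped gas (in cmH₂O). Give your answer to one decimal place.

5.0

R = (PIP − Pplat)/V̇ = (38.2 − 31.4) / 0.6167 = 6.8/0.6167 = 11.026 cmH2O·s/L.
C = Vt/(Pplat − PEEP) = 465.0 / (31.4 − 10) = 465.0/21.4 = 21.729 mL/cmH2O.
τ = R × C = 11.026 × 0.02173 L/cmH2O = 0.2396 s.
Fraction remaining = e^(−Te/τ) = e^(−0.35/0.2396) = 0.2321; trapped volume = 465.0 × 0.2321 = 107.93 mL.
Additional alveolar pressure from trapping ≈ V_trapped / C = 107.93 / 21.729 = 4.967 cmH2O.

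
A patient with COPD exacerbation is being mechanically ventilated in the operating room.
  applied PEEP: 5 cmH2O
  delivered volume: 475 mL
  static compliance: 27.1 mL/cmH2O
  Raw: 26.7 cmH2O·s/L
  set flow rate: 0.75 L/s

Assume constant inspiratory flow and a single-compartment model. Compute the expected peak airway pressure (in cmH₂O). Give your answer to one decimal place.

42.6

Equation of motion (constant flow): PIP = Vt/C + R·V̇ + PEEP.
PIP = 475/27.1 + 26.7×0.75 + 5 = 17.528 + 20.025 + 5 = 42.553 cmH2O.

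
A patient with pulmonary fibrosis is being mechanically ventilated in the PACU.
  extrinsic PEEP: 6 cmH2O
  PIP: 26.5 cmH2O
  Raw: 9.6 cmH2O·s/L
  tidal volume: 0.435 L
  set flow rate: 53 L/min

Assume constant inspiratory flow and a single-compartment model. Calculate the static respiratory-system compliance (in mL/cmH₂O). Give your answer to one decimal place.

Flow: 53 L/min ÷ 60 = 0.8833 L/s.
Equation of motion (constant flow): PIP = Vt/C + R·V̇ + PEEP.
Vt/C = PIP − R·V̇ − PEEP = 26.5 − 9.6×0.8833 − 6 = 26.5 − 8.48 − 6 = 12.02 cmH2O.
C = Vt / 12.02 = 435 / 12.02 = 36.19 mL/cmH2O.

36.2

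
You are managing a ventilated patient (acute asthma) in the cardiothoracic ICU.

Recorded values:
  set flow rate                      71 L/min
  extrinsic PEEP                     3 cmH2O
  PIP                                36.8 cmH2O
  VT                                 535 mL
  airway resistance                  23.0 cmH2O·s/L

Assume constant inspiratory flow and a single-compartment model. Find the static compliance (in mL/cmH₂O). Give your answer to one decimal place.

81.3

Flow: 71 L/min ÷ 60 = 1.1833 L/s.
Equation of motion (constant flow): PIP = Vt/C + R·V̇ + PEEP.
Vt/C = PIP − R·V̇ − PEEP = 36.8 − 23.0×1.1833 − 3 = 36.8 − 27.216 − 3 = 6.584 cmH2O.
C = Vt / 6.584 = 535 / 6.584 = 81.258 mL/cmH2O.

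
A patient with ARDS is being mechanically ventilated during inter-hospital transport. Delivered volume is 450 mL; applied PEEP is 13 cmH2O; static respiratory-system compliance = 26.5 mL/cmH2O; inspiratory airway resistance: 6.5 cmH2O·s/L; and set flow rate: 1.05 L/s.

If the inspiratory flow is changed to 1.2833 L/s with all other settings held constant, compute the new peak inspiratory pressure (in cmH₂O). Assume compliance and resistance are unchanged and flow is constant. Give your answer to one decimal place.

PIP = Vt/C + R·V̇ + PEEP (constant-flow equation of motion).
Only the resistive term changes: ΔPIP = R × ΔV̇ = 6.5 × (1.2833 − 1.05) = 6.5 × 0.2333 = 1.516 cmH2O.
Original PIP = 450/26.5 + 6.5×1.05 + 13 = 36.806 cmH2O; new PIP = 36.806 + (1.516) = 38.322 cmH2O.

38.3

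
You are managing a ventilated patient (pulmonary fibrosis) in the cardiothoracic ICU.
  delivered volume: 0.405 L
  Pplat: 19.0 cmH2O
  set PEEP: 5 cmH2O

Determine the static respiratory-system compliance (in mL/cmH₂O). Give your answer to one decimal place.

Cstat = Vt / (Pplat − PEEP) = 405 / (19.0 − 5) = 405 / 14.0 = 28.929 mL/cmH2O.

28.9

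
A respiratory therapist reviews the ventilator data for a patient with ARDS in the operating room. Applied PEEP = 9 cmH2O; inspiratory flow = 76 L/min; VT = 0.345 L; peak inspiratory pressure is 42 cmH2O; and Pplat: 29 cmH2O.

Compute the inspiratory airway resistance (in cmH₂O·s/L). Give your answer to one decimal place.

10.3

Flow: 76 L/min ÷ 60 = 1.2667 L/s.
Raw = (PIP − Pplat) / flow = (42 − 29) / 1.2667 = 13.0 / 1.2667 = 10.263 cmH2O·s/L.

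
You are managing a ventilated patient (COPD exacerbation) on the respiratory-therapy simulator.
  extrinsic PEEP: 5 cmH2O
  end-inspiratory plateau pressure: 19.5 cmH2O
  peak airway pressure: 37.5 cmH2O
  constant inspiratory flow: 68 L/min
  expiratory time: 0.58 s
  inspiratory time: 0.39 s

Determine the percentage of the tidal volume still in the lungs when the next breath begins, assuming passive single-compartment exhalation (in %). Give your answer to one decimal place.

30.2

Flow: 68 L/min ÷ 60 = 1.1333 L/s.
Vt = flow × Ti = 1.1333 L/s × 0.39 s × 1000 mL/L = 441.99 mL.
R = (PIP − Pplat)/V̇ = (37.5 − 19.5) / 1.1333 = 18.0/1.1333 = 15.883 cmH2O·s/L.
C = Vt/(Pplat − PEEP) = 441.99 / (19.5 − 5) = 441.99/14.5 = 30.482 mL/cmH2O.
τ = R × C = 15.883 × 0.03048 L/cmH2O = 0.4841 s.
Fraction remaining at end-expiration = e^(−Te/τ) = e^(−0.58/0.4841) = 0.3018 → 30.18%.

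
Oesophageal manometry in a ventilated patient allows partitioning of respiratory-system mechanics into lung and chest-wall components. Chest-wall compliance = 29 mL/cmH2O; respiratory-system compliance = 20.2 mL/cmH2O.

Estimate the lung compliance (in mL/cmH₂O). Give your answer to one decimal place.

1/CL = 1/Crs − 1/Ccw.
1/CL = 1/20.2 − 1/29 = 0.01502.
CL = 66.578 mL/cmH2O.

66.6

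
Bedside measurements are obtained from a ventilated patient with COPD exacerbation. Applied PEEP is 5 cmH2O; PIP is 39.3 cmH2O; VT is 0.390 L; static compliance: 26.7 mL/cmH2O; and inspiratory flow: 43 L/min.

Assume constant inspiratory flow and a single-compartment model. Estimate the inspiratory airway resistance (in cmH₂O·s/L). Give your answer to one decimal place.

Flow: 43 L/min ÷ 60 = 0.7167 L/s.
Equation of motion (constant flow): PIP = Vt/C + R·V̇ + PEEP.
R·V̇ = PIP − Vt/C − PEEP = 39.3 − 390/26.7 − 5 = 39.3 − 14.607 − 5 = 19.693 cmH2O.
R = 19.693 / 0.7167 = 27.477 cmH2O·s/L.

27.5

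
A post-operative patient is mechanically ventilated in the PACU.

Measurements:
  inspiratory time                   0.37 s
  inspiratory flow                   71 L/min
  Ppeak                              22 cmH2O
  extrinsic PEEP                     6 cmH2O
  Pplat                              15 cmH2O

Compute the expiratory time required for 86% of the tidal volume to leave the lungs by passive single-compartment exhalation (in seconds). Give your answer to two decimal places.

Flow: 71 L/min ÷ 60 = 1.1833 L/s.
Vt = flow × Ti = 1.1833 L/s × 0.37 s × 1000 mL/L = 437.82 mL.
R = (PIP − Pplat)/V̇ = (22 − 15) / 1.1833 = 7.0/1.1833 = 5.916 cmH2O·s/L.
C = Vt/(Pplat − PEEP) = 437.82 / (15 − 6) = 437.82/9.0 = 48.647 mL/cmH2O.
τ = R × C = 5.916 × 0.04865 L/cmH2O = 0.2878 s.
t = −τ·ln(1 − 0.86) = −0.2878·ln(0.14) = 0.5658 s.

0.57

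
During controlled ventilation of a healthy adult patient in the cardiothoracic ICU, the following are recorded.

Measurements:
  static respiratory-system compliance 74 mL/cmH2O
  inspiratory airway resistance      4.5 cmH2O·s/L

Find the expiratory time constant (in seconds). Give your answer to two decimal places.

0.33

τ = R × C = 4.5 × 74 mL/cmH2O = 4.5 × 0.074 L/cmH2O = 0.333 s.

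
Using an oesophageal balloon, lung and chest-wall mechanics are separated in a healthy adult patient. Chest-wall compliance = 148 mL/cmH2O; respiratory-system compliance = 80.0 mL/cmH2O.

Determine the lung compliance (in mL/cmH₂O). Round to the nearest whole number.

1/CL = 1/Crs − 1/Ccw.
1/CL = 1/80.0 − 1/148 = 0.005743.
CL = 174.13 mL/cmH2O.

174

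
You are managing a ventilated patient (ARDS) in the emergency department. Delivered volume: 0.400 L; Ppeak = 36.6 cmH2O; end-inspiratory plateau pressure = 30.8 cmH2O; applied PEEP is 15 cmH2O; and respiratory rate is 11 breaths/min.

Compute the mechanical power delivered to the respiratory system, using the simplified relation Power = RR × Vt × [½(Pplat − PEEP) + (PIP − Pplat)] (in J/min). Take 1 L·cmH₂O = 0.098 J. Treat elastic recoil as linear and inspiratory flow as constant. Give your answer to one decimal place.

Per-breath work = Vt × [½(Pplat−PEEP) + (PIP−Pplat)] = 0.400 × [0.5×15.8 + 5.8] = 0.400 × 13.7 = 5.48 L·cmH2O.
Power = 11 × 5.48 = 60.28 L·cmH2O/min.
× 0.098 J/(L·cmH2O) → 5.907 J/min.

5.9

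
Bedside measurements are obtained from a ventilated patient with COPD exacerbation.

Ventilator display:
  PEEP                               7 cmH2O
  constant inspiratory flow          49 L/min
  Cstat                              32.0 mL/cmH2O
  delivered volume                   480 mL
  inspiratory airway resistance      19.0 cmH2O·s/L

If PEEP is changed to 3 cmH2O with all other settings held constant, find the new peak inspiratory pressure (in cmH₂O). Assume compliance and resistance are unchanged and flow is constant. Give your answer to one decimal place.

Flow: 49 L/min ÷ 60 = 0.8167 L/s.
PIP = Vt/C + R·V̇ + PEEP (constant-flow equation of motion).
Only the baseline term changes: ΔPIP = ΔPEEP = 3 − 7 = -4.0 cmH2O.
Original PIP = 480/32.0 + 19.0×0.8167 + 7 = 37.517 cmH2O; new PIP = 37.517 + (-4.0) = 33.517 cmH2O.

33.5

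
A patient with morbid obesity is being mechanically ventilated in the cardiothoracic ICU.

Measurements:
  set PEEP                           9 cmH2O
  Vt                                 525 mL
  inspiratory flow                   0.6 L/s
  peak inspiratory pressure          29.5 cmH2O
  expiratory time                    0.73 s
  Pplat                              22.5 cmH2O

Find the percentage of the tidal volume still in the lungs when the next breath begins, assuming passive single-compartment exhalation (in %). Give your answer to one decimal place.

R = (PIP − Pplat)/V̇ = (29.5 − 22.5) / 0.6 = 7.0/0.6 = 11.667 cmH2O·s/L.
C = Vt/(Pplat − PEEP) = 525.0 / (22.5 − 9) = 525.0/13.5 = 38.889 mL/cmH2O.
τ = R × C = 11.667 × 0.03889 L/cmH2O = 0.4537 s.
Fraction remaining at end-expiration = e^(−Te/τ) = e^(−0.73/0.4537) = 0.2001 → 20.01%.

20.0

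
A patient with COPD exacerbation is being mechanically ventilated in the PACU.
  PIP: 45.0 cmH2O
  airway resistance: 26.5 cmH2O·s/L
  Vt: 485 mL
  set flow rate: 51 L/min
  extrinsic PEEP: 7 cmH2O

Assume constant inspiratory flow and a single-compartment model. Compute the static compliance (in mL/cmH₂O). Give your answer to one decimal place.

Flow: 51 L/min ÷ 60 = 0.85 L/s.
Equation of motion (constant flow): PIP = Vt/C + R·V̇ + PEEP.
Vt/C = PIP − R·V̇ − PEEP = 45.0 − 26.5×0.85 − 7 = 45.0 − 22.525 − 7 = 15.475 cmH2O.
C = Vt / 15.475 = 485 / 15.475 = 31.341 mL/cmH2O.

31.3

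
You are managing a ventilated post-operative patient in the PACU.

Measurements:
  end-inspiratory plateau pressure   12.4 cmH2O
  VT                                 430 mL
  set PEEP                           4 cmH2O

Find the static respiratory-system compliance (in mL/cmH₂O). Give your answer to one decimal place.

51.2

Cstat = Vt / (Pplat − PEEP) = 430 / (12.4 − 4) = 430 / 8.4 = 51.19 mL/cmH2O.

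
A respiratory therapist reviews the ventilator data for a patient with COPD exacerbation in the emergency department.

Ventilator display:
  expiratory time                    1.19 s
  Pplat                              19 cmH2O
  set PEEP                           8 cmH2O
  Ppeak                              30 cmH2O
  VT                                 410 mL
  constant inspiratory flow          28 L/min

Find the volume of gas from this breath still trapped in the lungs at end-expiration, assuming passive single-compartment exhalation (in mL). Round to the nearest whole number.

106

Flow: 28 L/min ÷ 60 = 0.4667 L/s.
R = (PIP − Pplat)/V̇ = (30 − 19) / 0.4667 = 11.0/0.4667 = 23.57 cmH2O·s/L.
C = Vt/(Pplat − PEEP) = 410.0 / (19 − 8) = 410.0/11.0 = 37.273 mL/cmH2O.
τ = R × C = 23.57 × 0.03727 L/cmH2O = 0.8785 s.
Fraction remaining = e^(−Te/τ) = e^(−1.19/0.8785) = 0.2581.
Trapped volume = 410.0 × 0.2581 = 105.82 mL.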